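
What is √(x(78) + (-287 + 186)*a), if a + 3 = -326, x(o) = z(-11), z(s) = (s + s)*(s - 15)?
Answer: √33801 ≈ 183.85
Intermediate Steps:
z(s) = 2*s*(-15 + s) (z(s) = (2*s)*(-15 + s) = 2*s*(-15 + s))
x(o) = 572 (x(o) = 2*(-11)*(-15 - 11) = 2*(-11)*(-26) = 572)
a = -329 (a = -3 - 326 = -329)
√(x(78) + (-287 + 186)*a) = √(572 + (-287 + 186)*(-329)) = √(572 - 101*(-329)) = √(572 + 33229) = √33801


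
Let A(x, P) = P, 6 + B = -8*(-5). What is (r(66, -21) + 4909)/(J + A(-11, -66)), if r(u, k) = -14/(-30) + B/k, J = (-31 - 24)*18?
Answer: -128831/27720 ≈ -4.6476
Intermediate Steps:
B = 34 (B = -6 - 8*(-5) = -6 + 40 = 34)
J = -990 (J = -55*18 = -990)
r(u, k) = 7/15 + 34/k (r(u, k) = -14/(-30) + 34/k = -14*(-1/30) + 34/k = 7/15 + 34/k)
(r(66, -21) + 4909)/(J + A(-11, -66)) = ((7/15 + 34/(-21)) + 4909)/(-990 - 66) = ((7/15 + 34*(-1/21)) + 4909)/(-1056) = ((7/15 - 34/21) + 4909)*(-1/1056) = (-121/105 + 4909)*(-1/1056) = (515324/105)*(-1/1056) = -128831/27720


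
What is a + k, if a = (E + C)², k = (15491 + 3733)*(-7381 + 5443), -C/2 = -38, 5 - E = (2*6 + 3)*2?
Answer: -37253511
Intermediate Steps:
E = -25 (E = 5 - (2*6 + 3)*2 = 5 - (12 + 3)*2 = 5 - 15*2 = 5 - 1*30 = 5 - 30 = -25)
C = 76 (C = -2*(-38) = 76)
k = -37256112 (k = 19224*(-1938) = -37256112)
a = 2601 (a = (-25 + 76)² = 51² = 2601)
a + k = 2601 - 37256112 = -37253511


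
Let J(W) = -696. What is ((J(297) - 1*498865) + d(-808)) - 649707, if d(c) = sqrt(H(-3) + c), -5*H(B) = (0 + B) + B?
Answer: -1149268 + I*sqrt(20170)/5 ≈ -1.1493e+6 + 28.404*I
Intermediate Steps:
H(B) = -2*B/5 (H(B) = -((0 + B) + B)/5 = -(B + B)/5 = -2*B/5)
d(c) = sqrt(6/5 + c) (d(c) = sqrt(-2/5*(-3) + c) = sqrt(6/5 + c))
((J(297) - 1*498865) + d(-808)) - 649707 = ((-696 - 1*498865) + sqrt(30 + 25*(-808))/5) - 649707 = ((-696 - 498865) + sqrt(30 - 20200)/5) - 649707 = (-499561 + sqrt(-20170)/5) - 649707 = (-499561 + (I*sqrt(20170))/5) - 649707 = (-499561 + I*sqrt(20170)/5) - 649707 = -1149268 + I*sqrt(20170)/5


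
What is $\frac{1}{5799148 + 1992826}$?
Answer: $\frac{1}{7791974} \approx 1.2834 \cdot 10^{-7}$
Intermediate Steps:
$\frac{1}{5799148 + 1992826} = \frac{1}{7791974}$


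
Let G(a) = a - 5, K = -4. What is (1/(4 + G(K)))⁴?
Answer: 1/625 ≈ 0.0016000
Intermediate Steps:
G(a) = -5 + a
(1/(4 + G(K)))⁴ = (1/(4 + (-5 - 4)))⁴ = (1/(4 - 9))⁴ = (1/(-5))⁴ = (-⅕)⁴ = 1/625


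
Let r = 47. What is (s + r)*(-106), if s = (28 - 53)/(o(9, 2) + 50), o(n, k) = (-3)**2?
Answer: -291288/59 ≈ -4937.1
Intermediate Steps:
o(n, k) = 9
s = -25/59 (s = (28 - 53)/(9 + 50) = -25/59 ≈ -0.42373)
(s + r)*(-106) = (-25/59 + 47)*(-106) = (2748/59)*(-106) = -291288/59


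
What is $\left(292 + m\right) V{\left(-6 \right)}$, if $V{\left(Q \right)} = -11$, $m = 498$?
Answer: $-8690$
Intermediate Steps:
$\left(292 + m\right) V{\left(-6 \right)} = \left(292 + 498\right) \left(-11\right) = 790 \left(-11\right) = -8690$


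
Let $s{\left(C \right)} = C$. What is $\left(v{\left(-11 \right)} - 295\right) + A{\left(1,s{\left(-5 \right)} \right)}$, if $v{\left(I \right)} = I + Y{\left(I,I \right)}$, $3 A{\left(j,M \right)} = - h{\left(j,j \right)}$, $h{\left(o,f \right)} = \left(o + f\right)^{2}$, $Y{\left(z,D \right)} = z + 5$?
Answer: $- \frac{940}{3} \approx -313.33$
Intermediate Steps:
$Y{\left(z,D \right)} = 5 + z$
$h{\left(o,f \right)} = \left(f + o\right)^{2}$
$A{\left(j,M \right)} = - \frac{4 j^{2}}{3}$ ($A{\left(j,M \right)} = \frac{\left(-1\right) \left(j + j\right)^{2}}{3} = \frac{\left(-1\right) \left(2 j\right)^{2}}{3} = \frac{\left(-1\right) 4 j^{2}}{3} = \frac{\left(-4\right) j^{2}}{3} = - \frac{4 j^{2}}{3}$)
$v{\left(I \right)} = 5 + 2 I$ ($v{\left(I \right)} = I + \left(5 + I\right) = 5 + 2 I$)
$\left(v{\left(-11 \right)} - 295\right) + A{\left(1,s{\left(-5 \right)} \right)} = \left(\left(5 + 2 \left(-11\right)\right) - 295\right) - \frac{4 \cdot 1^{2}}{3} = \left(\left(5 - 22\right) - 295\right) - \frac{4}{3} = \left(-17 - 295\right) - \frac{4}{3} = -312 - \frac{4}{3} = - \frac{940}{3}$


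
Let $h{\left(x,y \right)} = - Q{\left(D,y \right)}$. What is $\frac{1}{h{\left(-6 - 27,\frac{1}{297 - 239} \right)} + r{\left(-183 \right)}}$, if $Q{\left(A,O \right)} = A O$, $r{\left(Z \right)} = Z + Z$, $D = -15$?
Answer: $- \frac{58}{21213} \approx -0.0027342$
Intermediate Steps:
$r{\left(Z \right)} = 2 Z$
$h{\left(x,y \right)} = 15 y$ ($h{\left(x,y \right)} = - \left(-15\right) y = 15 y$)
$\frac{1}{h{\left(-6 - 27,\frac{1}{297 - 239} \right)} + r{\left(-183 \right)}} = \frac{1}{\frac{15}{297 - 239} + 2 \left(-183\right)} = \frac{1}{\frac{15}{58} - 366} = \frac{1}{- \frac{21213}{58}} = - \frac{58}{21213}$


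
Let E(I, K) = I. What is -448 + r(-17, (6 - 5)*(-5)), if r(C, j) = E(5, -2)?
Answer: -443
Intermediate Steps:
r(C, j) = 5
-448 + r(-17, (6 - 5)*(-5)) = -448 + 5 = -443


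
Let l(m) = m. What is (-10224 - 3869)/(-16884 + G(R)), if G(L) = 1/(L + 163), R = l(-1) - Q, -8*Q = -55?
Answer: 17489413/20953036 ≈ 0.83470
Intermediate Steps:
Q = 55/8 (Q = -⅛*(-55) = 55/8 ≈ 6.8750)
R = -63/8 (R = -1 - 1*55/8 = -1 - 55/8 = -63/8 ≈ -7.8750)
G(L) = 1/(163 + L)
(-10224 - 3869)/(-16884 + G(R)) = (-10224 - 3869)/(-16884 + 1/(163 - 63/8)) = -14093/(-16884 + 1/(1241/8)) = -14093/(-16884 + 8/1241) = -14093/(-20953036/1241) = -14093*(-1241/20953036) = 17489413/20953036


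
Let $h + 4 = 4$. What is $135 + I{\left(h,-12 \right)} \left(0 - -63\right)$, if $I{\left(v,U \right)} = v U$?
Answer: $135$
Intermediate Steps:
$h = 0$ ($h = -4 + 4 = 0$)
$I{\left(v,U \right)} = U v$
$135 + I{\left(h,-12 \right)} \left(0 - -63\right) = 135 + \left(-12\right) 0 \left(0 - -63\right) = 135 + 0 \left(0 + 63\right) = 135 + 0 \cdot 63 = 135 + 0 = 135$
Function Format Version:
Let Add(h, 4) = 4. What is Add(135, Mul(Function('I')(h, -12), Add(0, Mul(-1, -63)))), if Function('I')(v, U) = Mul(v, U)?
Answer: 135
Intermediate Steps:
h = 0 (h = Add(-4, 4) = 0)
Function('I')(v, U) = Mul(U, v)
Add(135, Mul(Function('I')(h, -12), Add(0, Mul(-1, -63)))) = Add(135, Mul(Mul(-12, 0), Add(0, Mul(-1, -63)))) = Add(135, Mul(0, Add(0, 63))) = Add(135, Mul(0, 63)) = Add(135, 0) = 135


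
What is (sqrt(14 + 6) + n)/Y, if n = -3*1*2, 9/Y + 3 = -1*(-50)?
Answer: -94/3 + 94*sqrt(5)/9 ≈ -7.9788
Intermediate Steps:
Y = 9/47 (Y = 9/(-3 - 1*(-50)) = 9/(-3 + 50) = 9/47 ≈ 0.19149)
n = -6 (n = -3*2 = -6)
(sqrt(14 + 6) + n)/Y = (sqrt(14 + 6) - 6)/(9/47) = 47*(sqrt(20) - 6)/9 = 47*(2*sqrt(5) - 6)/9 = 47*(-6 + 2*sqrt(5))/9 = -94/3 + 94*sqrt(5)/9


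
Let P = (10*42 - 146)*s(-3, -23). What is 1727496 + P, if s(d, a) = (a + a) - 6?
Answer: 1713248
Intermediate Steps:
s(d, a) = -6 + 2*a (s(d, a) = 2*a - 6 = -6 + 2*a)
P = -14248 (P = (10*42 - 146)*(-6 + 2*(-23)) = (420 - 146)*(-6 - 46) = 274*(-52) = -14248)
1727496 + P = 1727496 - 14248 = 1713248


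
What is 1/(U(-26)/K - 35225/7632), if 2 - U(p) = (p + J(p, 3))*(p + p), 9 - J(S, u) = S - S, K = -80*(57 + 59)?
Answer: -2213280/10004893 ≈ -0.22122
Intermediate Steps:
K = -9280 (K = -80*116 = -9280)
J(S, u) = 9 (J(S, u) = 9 - (S - S) = 9 - 1*0 = 9 + 0 = 9)
U(p) = 2 - 2*p*(9 + p) (U(p) = 2 - (p + 9)*(p + p) = 2 - (9 + p)*2*p = 2 - 2*p*(9 + p))
1/(U(-26)/K - 35225/7632) = 1/((2 - 18*(-26) - 2*(-26)²)/(-9280) - 35225/7632) = 1/((2 + 468 - 2*676)*(-1/9280) - 35225*1/7632) = 1/((2 + 468 - 1352)*(-1/9280) - 35225/7632) = 1/(-882*(-1/9280) - 35225/7632) = 1/(441/4640 - 35225/7632) = 1/(-10004893/2213280) = -2213280/10004893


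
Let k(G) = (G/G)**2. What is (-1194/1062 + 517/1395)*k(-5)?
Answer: -62032/82305 ≈ -0.75368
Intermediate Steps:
k(G) = 1 (k(G) = 1**2 = 1)
(-1194/1062 + 517/1395)*k(-5) = (-1194/1062 + 517/1395)*1 = (-1194*1/1062 + 517*(1/1395))*1 = (-199/177 + 517/1395)*1 = -62032/82305*1 = -62032/82305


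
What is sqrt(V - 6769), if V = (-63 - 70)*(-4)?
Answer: 9*I*sqrt(77) ≈ 78.975*I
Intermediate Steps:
V = 532 (V = -133*(-4) = 532)
sqrt(V - 6769) = sqrt(532 - 6769) = sqrt(-6237) = 9*I*sqrt(77)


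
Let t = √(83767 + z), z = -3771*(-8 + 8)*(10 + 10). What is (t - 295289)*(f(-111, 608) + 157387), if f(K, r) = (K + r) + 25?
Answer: -46628790701 + 157909*√83767 ≈ -4.6583e+10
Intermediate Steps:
f(K, r) = 25 + K + r
z = 0 (z = -0*20 = -3771*0 = 0)
t = √83767 (t = √(83767 + 0) = √83767 ≈ 289.43)
(t - 295289)*(f(-111, 608) + 157387) = (√83767 - 295289)*((25 - 111 + 608) + 157387) = (-295289 + √83767)*(522 + 157387) = (-295289 + √83767)*157909 = -46628790701 + 157909*√83767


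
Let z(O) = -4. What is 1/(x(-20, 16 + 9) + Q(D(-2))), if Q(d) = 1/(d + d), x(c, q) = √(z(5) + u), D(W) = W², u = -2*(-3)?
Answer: -8/127 + 64*√2/127 ≈ 0.64968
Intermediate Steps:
u = 6
x(c, q) = √2 (x(c, q) = √(-4 + 6) = √2)
Q(d) = 1/(2*d)
1/(x(-20, 16 + 9) + Q(D(-2))) = 1/(√2 + 1/(2*((-2)²))) = 1/(√2 + (½)/4) = 1/(√2 + (½)*(¼)) = 1/(√2 + ⅛) = 1/(⅛ + √2)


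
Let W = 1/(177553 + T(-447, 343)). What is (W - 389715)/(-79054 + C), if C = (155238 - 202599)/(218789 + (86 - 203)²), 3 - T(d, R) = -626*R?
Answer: 17770044321240251/3604677017662701 ≈ 4.9297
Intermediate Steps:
T(d, R) = 3 + 626*R (T(d, R) = 3 - (-626)*R = 3 + 626*R)
C = -47361/232478 (C = -47361/(218789 + (-117)²) = -47361/(218789 + 13689) = -47361/232478 ≈ -0.20372)
W = 1/392274 (W = 1/(177553 + (3 + 626*343)) = 1/(177553 + (3 + 214718)) = 1/(177553 + 214721) = 1/392274 ≈ 2.5492e-6)
(W - 389715)/(-79054 + C) = (1/392274 - 389715)/(-79054 - 47361/232478) = -152875061909/(392274*(-18378363173/232478)) = -152875061909/392274*(-232478/18378363173) = 17770044321240251/3604677017662701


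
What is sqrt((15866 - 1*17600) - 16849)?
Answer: I*sqrt(18583) ≈ 136.32*I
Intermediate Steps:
sqrt((15866 - 1*17600) - 16849) = sqrt((15866 - 17600) - 16849) = sqrt(-1734 - 16849) = sqrt(-18583) = I*sqrt(18583)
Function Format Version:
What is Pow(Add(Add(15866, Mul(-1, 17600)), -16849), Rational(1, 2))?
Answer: Mul(I, Pow(18583, Rational(1, 2))) ≈ Mul(136.32, I)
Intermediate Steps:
Pow(Add(Add(15866, Mul(-1, 17600)), -16849), Rational(1, 2)) = Pow(Add(Add(15866, -17600), -16849), Rational(1, 2)) = Pow(Add(-1734, -16849), Rational(1, 2)) = Pow(-18583, Rational(1, 2)) = Mul(I, Pow(18583, Rational(1, 2)))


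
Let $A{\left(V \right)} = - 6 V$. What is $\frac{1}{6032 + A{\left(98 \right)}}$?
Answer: $\frac{1}{5444} \approx 0.00018369$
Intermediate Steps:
$\frac{1}{6032 + A{\left(98 \right)}} = \frac{1}{6032 - 588} = \frac{1}{5444}$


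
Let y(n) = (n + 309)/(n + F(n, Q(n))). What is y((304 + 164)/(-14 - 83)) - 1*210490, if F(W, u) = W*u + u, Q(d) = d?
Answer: -8996230565/42744 ≈ -2.1047e+5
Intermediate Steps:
F(W, u) = u + W*u
y(n) = (309 + n)/(n + n*(1 + n)) (y(n) = (n + 309)/(n + n*(1 + n)) = (309 + n)/(n + n*(1 + n)))
y((304 + 164)/(-14 - 83)) - 1*210490 = (309 + (304 + 164)/(-14 - 83))/((((304 + 164)/(-14 - 83)))*(2 + (304 + 164)/(-14 - 83))) - 1*210490 = (309 + 468/(-97))/(((468/(-97)))*(2 + 468/(-97))) - 210490 = (309 + 468*(-1/97))/(((468*(-1/97)))*(2 + 468*(-1/97))) - 210490 = (309 - 468/97)/((-468/97)*(2 - 468/97)) - 210490 = -97/468*29505/97/(-274/97) - 210490 = -97/468*(-97/274)*29505/97 - 210490 = 953995/42744 - 210490 = -8996230565/42744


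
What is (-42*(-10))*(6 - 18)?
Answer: -5040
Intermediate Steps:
(-42*(-10))*(6 - 18) = 420*(-12) = -5040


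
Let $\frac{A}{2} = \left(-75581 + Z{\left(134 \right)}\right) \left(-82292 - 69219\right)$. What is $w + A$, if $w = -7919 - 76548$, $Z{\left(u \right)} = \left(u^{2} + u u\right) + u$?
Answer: $11979890303$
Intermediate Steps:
$Z{\left(u \right)} = u + 2 u^{2}$ ($Z{\left(u \right)} = \left(u^{2} + u^{2}\right) + u = 2 u^{2} + u = u + 2 u^{2}$)
$A = 11979974770$ ($A = 2 \left(-75581 + 134 \left(1 + 2 \cdot 134\right)\right) \left(-82292 - 69219\right) = 2 \left(-75581 + 134 \left(1 + 268\right)\right) \left(-151511\right) = 2 \left(-75581 + 134 \cdot 269\right) \left(-151511\right) = 2 \left(-75581 + 36046\right) \left(-151511\right) = 2 \left(\left(-39535\right) \left(-151511\right)\right) = 2 \cdot 5989987385 = 11979974770$)
$w = -84467$ ($w = -7919 - 76548 = -84467$)
$w + A = -84467 + 11979974770 = 11979890303$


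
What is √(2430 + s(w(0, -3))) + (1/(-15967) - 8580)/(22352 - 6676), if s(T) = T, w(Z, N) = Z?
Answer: -136996861/250298692 + 9*√30 ≈ 48.748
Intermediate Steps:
√(2430 + s(w(0, -3))) + (1/(-15967) - 8580)/(22352 - 6676) = √(2430 + 0) + (1/(-15967) - 8580)/(22352 - 6676) = √2430 + (-1/15967 - 8580)/15676 = 9*√30 - 136996861/15967*1/15676 = 9*√30 - 136996861/250298692 = -136996861/250298692 + 9*√30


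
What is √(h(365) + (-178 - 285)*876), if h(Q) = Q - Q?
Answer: 2*I*√101397 ≈ 636.86*I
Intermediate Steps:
h(Q) = 0
√(h(365) + (-178 - 285)*876) = √(0 + (-178 - 285)*876) = √(0 - 463*876) = √(0 - 405588) = √(-405588) = 2*I*√101397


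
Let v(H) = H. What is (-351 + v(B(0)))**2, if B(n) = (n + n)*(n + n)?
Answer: 123201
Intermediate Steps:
B(n) = 4*n**2 (B(n) = (2*n)*(2*n) = 4*n**2)
(-351 + v(B(0)))**2 = (-351 + 4*0**2)**2 = (-351 + 4*0)**2 = (-351 + 0)**2 = (-351)**2 = 123201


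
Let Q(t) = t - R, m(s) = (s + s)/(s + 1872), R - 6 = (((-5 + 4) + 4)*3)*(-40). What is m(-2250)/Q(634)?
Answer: 125/10374 ≈ 0.012049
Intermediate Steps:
R = -354 (R = 6 + (((-5 + 4) + 4)*3)*(-40) = 6 + ((-1 + 4)*3)*(-40) = 6 + (3*3)*(-40) = 6 + 9*(-40) = 6 - 360 = -354)
m(s) = 2*s/(1872 + s) (m(s) = (2*s)/(1872 + s) = 2*s/(1872 + s))
Q(t) = 354 + t (Q(t) = t - 1*(-354) = t + 354 = 354 + t)
m(-2250)/Q(634) = (2*(-2250)/(1872 - 2250))/(354 + 634) = (2*(-2250)/(-378))/988 = (2*(-2250)*(-1/378))*(1/988) = (250/21)*(1/988) = 125/10374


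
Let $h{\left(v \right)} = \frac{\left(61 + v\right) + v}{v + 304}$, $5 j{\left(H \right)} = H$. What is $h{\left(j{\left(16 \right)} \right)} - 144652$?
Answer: $- \frac{222185135}{1536} \approx -1.4465 \cdot 10^{5}$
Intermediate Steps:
$j{\left(H \right)} = \frac{H}{5}$
$h{\left(v \right)} = \frac{61 + 2 v}{304 + v}$
$h{\left(j{\left(16 \right)} \right)} - 144652 = \frac{61 + 2 \cdot \frac{1}{5} \cdot 16}{304 + \frac{1}{5} \cdot 16} - 144652 = \frac{61 + 2 \cdot \frac{16}{5}}{304 + \frac{16}{5}} - 144652 = \frac{61 + \frac{32}{5}}{\frac{1536}{5}} - 144652 = \frac{5}{1536} \cdot \frac{337}{5} - 144652 = \frac{337}{1536} - 144652 = - \frac{222185135}{1536}$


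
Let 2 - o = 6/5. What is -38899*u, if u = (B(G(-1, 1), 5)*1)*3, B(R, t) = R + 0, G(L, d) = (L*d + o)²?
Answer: -116697/25 ≈ -4667.9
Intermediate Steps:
o = ⅘ (o = 2 - 6/5 = ⅘ ≈ 0.80000)
G(L, d) = (⅘ + L*d)² (G(L, d) = (L*d + ⅘)² = (⅘ + L*d)²)
B(R, t) = R
u = 3/25 (u = (((4 + 5*(-1)*1)²/25)*1)*3 = (((4 - 5)²/25)*1)*3 = (((1/25)*(-1)²)*1)*3 = (((1/25)*1)*1)*3 = ((1/25)*1)*3 = (1/25)*3 = 3/25 ≈ 0.12000)
-38899*u = -38899*3/25 = -116697/25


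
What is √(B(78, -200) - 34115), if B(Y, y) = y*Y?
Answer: I*√49715 ≈ 222.97*I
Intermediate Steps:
B(Y, y) = Y*y
√(B(78, -200) - 34115) = √(78*(-200) - 34115) = √(-15600 - 34115) = √(-49715) = I*√49715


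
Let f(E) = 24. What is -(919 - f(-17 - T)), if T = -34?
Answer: -895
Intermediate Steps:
-(919 - f(-17 - T)) = -(919 - 1*24) = -(919 - 24) = -1*895 = -895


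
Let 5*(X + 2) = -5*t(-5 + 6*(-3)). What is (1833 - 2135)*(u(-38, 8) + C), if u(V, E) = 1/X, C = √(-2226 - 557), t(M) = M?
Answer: -302/21 - 3322*I*√23 ≈ -14.381 - 15932.0*I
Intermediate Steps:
X = 21 (X = -2 + (-5*(-5 + 6*(-3)))/5 = -2 + (-5*(-5 - 18))/5 = -2 + (-5*(-23))/5 = -2 + (⅕)*115 = -2 + 23 = 21)
C = 11*I*√23 (C = √(-2783) = 11*I*√23 ≈ 52.754*I)
u(V, E) = 1/21
(1833 - 2135)*(u(-38, 8) + C) = (1833 - 2135)*(1/21 + 11*I*√23) = -302*(1/21 + 11*I*√23) = -302/21 - 3322*I*√23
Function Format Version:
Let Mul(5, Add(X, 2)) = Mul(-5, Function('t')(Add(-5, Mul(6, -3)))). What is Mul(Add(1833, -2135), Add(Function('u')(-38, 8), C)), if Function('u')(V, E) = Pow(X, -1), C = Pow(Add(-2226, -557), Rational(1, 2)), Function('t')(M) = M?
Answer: Add(Rational(-302, 21), Mul(-3322, I, Pow(23, Rational(1, 2)))) ≈ Add(-14.381, Mul(-15932., I))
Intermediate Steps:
X = 21 (X = Add(-2, Mul(Rational(1, 5), Mul(-5, Add(-5, Mul(6, -3))))) = Add(-2, Mul(Rational(1, 5), Mul(-5, Add(-5, -18)))) = Add(-2, Mul(Rational(1, 5), Mul(-5, -23))) = Add(-2, Mul(Rational(1, 5), 115)) = Add(-2, 23) = 21)
C = Mul(11, I, Pow(23, Rational(1, 2))) (C = Pow(-2783, Rational(1, 2)) = Mul(11, I, Pow(23, Rational(1, 2))) ≈ Mul(52.754, I))
Function('u')(V, E) = Rational(1, 21) (Function('u')(V, E) = Pow(21, -1) = Rational(1, 21))
Mul(Add(1833, -2135), Add(Function('u')(-38, 8), C)) = Mul(Add(1833, -2135), Add(Rational(1, 21), Mul(11, I, Pow(23, Rational(1, 2))))) = Mul(-302, Add(Rational(1, 21), Mul(11, I, Pow(23, Rational(1, 2))))) = Add(Rational(-302, 21), Mul(-3322, I, Pow(23, Rational(1, 2))))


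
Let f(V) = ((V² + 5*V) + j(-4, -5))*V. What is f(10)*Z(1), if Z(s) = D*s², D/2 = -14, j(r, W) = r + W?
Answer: -39480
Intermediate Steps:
j(r, W) = W + r
D = -28 (D = 2*(-14) = -28)
Z(s) = -28*s²
f(V) = V*(-9 + V² + 5*V) (f(V) = ((V² + 5*V) + (-5 - 4))*V = ((V² + 5*V) - 9)*V = (-9 + V² + 5*V)*V = V*(-9 + V² + 5*V))
f(10)*Z(1) = (10*(-9 + 10² + 5*10))*(-28*1²) = (10*(-9 + 100 + 50))*(-28*1) = (10*141)*(-28) = 1410*(-28) = -39480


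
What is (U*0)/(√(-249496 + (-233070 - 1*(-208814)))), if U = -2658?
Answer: 0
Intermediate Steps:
(U*0)/(√(-249496 + (-233070 - 1*(-208814)))) = (-2658*0)/(√(-249496 + (-233070 - 1*(-208814)))) = 0/(√(-249496 + (-233070 + 208814))) = 0/(√(-249496 - 24256)) = 0/(√(-273752)) = 0/((2*I*√68438)) = 0*(-I*√68438/136876) = 0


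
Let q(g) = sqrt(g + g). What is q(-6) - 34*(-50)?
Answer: 1700 + 2*I*sqrt(3) ≈ 1700.0 + 3.4641*I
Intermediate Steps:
q(g) = sqrt(2)*sqrt(g) (q(g) = sqrt(2*g) = sqrt(2)*sqrt(g))
q(-6) - 34*(-50) = sqrt(2)*sqrt(-6) - 34*(-50) = sqrt(2)*(I*sqrt(6)) + 1700 = 2*I*sqrt(3) + 1700 = 1700 + 2*I*sqrt(3)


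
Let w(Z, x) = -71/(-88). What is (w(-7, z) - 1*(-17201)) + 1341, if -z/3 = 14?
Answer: 1631767/88 ≈ 18543.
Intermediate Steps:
z = -42 (z = -3*14 = -42)
w(Z, x) = 71/88 (w(Z, x) = -71*(-1/88) = 71/88)
(w(-7, z) - 1*(-17201)) + 1341 = (71/88 - 1*(-17201)) + 1341 = (71/88 + 17201) + 1341 = 1513759/88 + 1341 = 1631767/88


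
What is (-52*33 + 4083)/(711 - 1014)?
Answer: -789/101 ≈ -7.8119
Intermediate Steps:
(-52*33 + 4083)/(711 - 1014) = (-1716 + 4083)/(-303) = 2367*(-1/303) = -789/101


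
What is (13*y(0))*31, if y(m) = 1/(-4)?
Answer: -403/4 ≈ -100.75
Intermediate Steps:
y(m) = -¼
(13*y(0))*31 = (13*(-¼))*31 = -13/4*31 = -403/4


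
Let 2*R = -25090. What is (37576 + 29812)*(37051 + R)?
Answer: 1651410328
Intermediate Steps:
R = -12545 (R = (½)*(-25090) = -12545)
(37576 + 29812)*(37051 + R) = (37576 + 29812)*(37051 - 12545) = 67388*24506 = 1651410328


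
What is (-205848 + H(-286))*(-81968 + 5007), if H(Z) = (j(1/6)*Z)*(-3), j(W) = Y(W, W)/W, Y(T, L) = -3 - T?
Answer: 17096886150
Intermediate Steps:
j(W) = (-3 - W)/W
H(Z) = 57*Z (H(Z) = (((-3 - 1/6)/(1/6))*Z)*(-3) = (((-3 - 1*⅙)/(⅙))*Z)*(-3) = ((6*(-3 - ⅙))*Z)*(-3) = ((6*(-19/6))*Z)*(-3) = -19*Z*(-3) = 57*Z)
(-205848 + H(-286))*(-81968 + 5007) = (-205848 + 57*(-286))*(-81968 + 5007) = (-205848 - 16302)*(-76961) = -222150*(-76961) = 17096886150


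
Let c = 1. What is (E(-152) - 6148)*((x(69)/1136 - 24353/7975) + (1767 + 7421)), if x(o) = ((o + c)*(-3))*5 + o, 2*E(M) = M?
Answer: -32366401247313/566225 ≈ -5.7162e+7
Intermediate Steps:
E(M) = M/2
x(o) = -15 - 14*o (x(o) = ((o + 1)*(-3))*5 + o = ((1 + o)*(-3))*5 + o = (-3 - 3*o)*5 + o = (-15 - 15*o) + o = -15 - 14*o)
(E(-152) - 6148)*((x(69)/1136 - 24353/7975) + (1767 + 7421)) = ((1/2)*(-152) - 6148)*(((-15 - 14*69)/1136 - 24353/7975) + (1767 + 7421)) = (-76 - 6148)*(((-15 - 966)*(1/1136) - 24353*1/7975) + 9188) = -6224*((-981*1/1136 - 24353/7975) + 9188) = -6224*((-981/1136 - 24353/7975) + 9188) = -6224*(-35488483/9059600 + 9188) = -6224*83204116317/9059600 = -32366401247313/566225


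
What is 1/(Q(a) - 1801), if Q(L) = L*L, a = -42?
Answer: -1/37 ≈ -0.027027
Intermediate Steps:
Q(L) = L**2
1/(Q(a) - 1801) = 1/((-42)**2 - 1801) = 1/(1764 - 1801) = 1/(-37) = -1/37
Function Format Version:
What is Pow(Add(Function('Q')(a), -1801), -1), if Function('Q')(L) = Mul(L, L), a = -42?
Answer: Rational(-1, 37) ≈ -0.027027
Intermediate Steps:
Function('Q')(L) = Pow(L, 2)
Pow(Add(Function('Q')(a), -1801), -1) = Pow(Add(Pow(-42, 2), -1801), -1) = Pow(Add(1764, -1801), -1) = Pow(-37, -1) = Rational(-1, 37)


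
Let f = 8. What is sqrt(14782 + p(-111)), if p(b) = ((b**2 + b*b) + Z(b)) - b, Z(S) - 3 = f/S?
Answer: sqrt(487146810)/111 ≈ 198.84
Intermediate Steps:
Z(S) = 3 + 8/S
p(b) = 3 - b + 2*b**2 + 8/b (p(b) = ((b**2 + b*b) + (3 + 8/b)) - b = ((b**2 + b**2) + (3 + 8/b)) - b = (2*b**2 + (3 + 8/b)) - b = (3 + 2*b**2 + 8/b) - b = 3 - b + 2*b**2 + 8/b)
sqrt(14782 + p(-111)) = sqrt(14782 + (3 - 1*(-111) + 2*(-111)**2 + 8/(-111))) = sqrt(14782 + (3 + 111 + 2*12321 + 8*(-1/111))) = sqrt(14782 + (3 + 111 + 24642 - 8/111)) = sqrt(14782 + 2747908/111) = sqrt(4388710/111) = sqrt(487146810)/111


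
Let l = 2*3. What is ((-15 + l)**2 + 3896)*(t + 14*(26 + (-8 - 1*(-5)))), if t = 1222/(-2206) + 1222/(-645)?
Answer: 904131613493/711435 ≈ 1.2709e+6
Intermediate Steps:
l = 6
t = -1741961/711435 (t = 1222*(-1/2206) + 1222*(-1/645) = -611/1103 - 1222/645 = -1741961/711435 ≈ -2.4485)
((-15 + l)**2 + 3896)*(t + 14*(26 + (-8 - 1*(-5)))) = ((-15 + 6)**2 + 3896)*(-1741961/711435 + 14*(26 + (-8 - 1*(-5)))) = ((-9)**2 + 3896)*(-1741961/711435 + 14*(26 + (-8 + 5))) = (81 + 3896)*(-1741961/711435 + 14*(26 - 3)) = 3977*(-1741961/711435 + 14*23) = 3977*(-1741961/711435 + 322) = 3977*(227340109/711435) = 904131613493/711435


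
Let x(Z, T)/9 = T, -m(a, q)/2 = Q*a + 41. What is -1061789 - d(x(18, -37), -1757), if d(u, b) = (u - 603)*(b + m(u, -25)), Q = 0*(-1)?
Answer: -2783093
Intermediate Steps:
Q = 0
m(a, q) = -82 (m(a, q) = -2*(0*a + 41) = -2*(0 + 41) = -2*41 = -82)
x(Z, T) = 9*T
d(u, b) = (-603 + u)*(-82 + b) (d(u, b) = (u - 603)*(b - 82) = (-603 + u)*(-82 + b))
-1061789 - d(x(18, -37), -1757) = -1061789 - (49446 - 603*(-1757) - 738*(-37) - 15813*(-37)) = -1061789 - (49446 + 1059471 - 82*(-333) - 1757*(-333)) = -1061789 - (49446 + 1059471 + 27306 + 585081) = -1061789 - 1*1721304 = -1061789 - 1721304 = -2783093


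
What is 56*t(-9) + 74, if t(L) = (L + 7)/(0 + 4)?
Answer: 46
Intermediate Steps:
t(L) = 7/4 + L/4 (t(L) = (7 + L)/4 = (7 + L)*(¼) = 7/4 + L/4)
56*t(-9) + 74 = 56*(7/4 + (¼)*(-9)) + 74 = 56*(7/4 - 9/4) + 74 = 56*(-½) + 74 = -28 + 74 = 46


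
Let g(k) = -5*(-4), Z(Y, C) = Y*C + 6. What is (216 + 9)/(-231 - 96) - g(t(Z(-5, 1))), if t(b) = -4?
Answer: -2255/109 ≈ -20.688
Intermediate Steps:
Z(Y, C) = 6 + C*Y (Z(Y, C) = C*Y + 6 = 6 + C*Y)
g(k) = 20
(216 + 9)/(-231 - 96) - g(t(Z(-5, 1))) = (216 + 9)/(-231 - 96) - 1*20 = 225/(-327) - 20 = 225*(-1/327) - 20 = -75/109 - 20 = -2255/109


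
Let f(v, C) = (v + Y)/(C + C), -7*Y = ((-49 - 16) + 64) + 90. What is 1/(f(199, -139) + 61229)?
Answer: 973/59575165 ≈ 1.6332e-5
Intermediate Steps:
Y = -89/7 (Y = -(((-49 - 16) + 64) + 90)/7 = -((-65 + 64) + 90)/7 = -(-1 + 90)/7 = -⅐*89 = -89/7 ≈ -12.714)
f(v, C) = (-89/7 + v)/(2*C) (f(v, C) = (v - 89/7)/(C + C) = (-89/7 + v)/((2*C)) = (-89/7 + v)*(1/(2*C)) = (-89/7 + v)/(2*C))
1/(f(199, -139) + 61229) = 1/((1/14)*(-89 + 7*199)/(-139) + 61229) = 1/((1/14)*(-1/139)*(-89 + 1393) + 61229) = 1/((1/14)*(-1/139)*1304 + 61229) = 1/(-652/973 + 61229) = 1/(59575165/973) = 973/59575165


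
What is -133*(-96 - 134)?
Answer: 30590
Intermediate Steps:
-133*(-96 - 134) = -133*(-230) = 30590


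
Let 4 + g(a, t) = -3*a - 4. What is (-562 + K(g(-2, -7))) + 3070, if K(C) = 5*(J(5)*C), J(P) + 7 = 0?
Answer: 2578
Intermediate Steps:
J(P) = -7 (J(P) = -7 + 0 = -7)
g(a, t) = -8 - 3*a (g(a, t) = -4 + (-3*a - 4) = -4 + (-4 - 3*a) = -8 - 3*a)
K(C) = -35*C (K(C) = 5*(-7*C) = -35*C)
(-562 + K(g(-2, -7))) + 3070 = (-562 - 35*(-8 - 3*(-2))) + 3070 = (-562 - 35*(-8 + 6)) + 3070 = (-562 - 35*(-2)) + 3070 = (-562 + 70) + 3070 = -492 + 3070 = 2578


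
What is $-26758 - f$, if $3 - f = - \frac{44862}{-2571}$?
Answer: $- \frac{22919223}{857} \approx -26744.0$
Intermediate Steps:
$f = - \frac{12383}{857}$ ($f = 3 - - \frac{44862}{-2571} = 3 - \left(-44862\right) \left(- \frac{1}{2571}\right) = 3 - \frac{14954}{857} = - \frac{12383}{857} \approx -14.449$)
$-26758 - f = -26758 - - \frac{12383}{857} = -26758 + \frac{12383}{857} = - \frac{22919223}{857}$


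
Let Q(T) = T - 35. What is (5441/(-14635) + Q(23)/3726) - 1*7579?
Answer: -68883899096/9088335 ≈ -7579.4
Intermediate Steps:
Q(T) = -35 + T
(5441/(-14635) + Q(23)/3726) - 1*7579 = (5441/(-14635) + (-35 + 23)/3726) - 1*7579 = (5441*(-1/14635) - 12*1/3726) - 7579 = (-5441/14635 - 2/621) - 7579 = -3408131/9088335 - 7579 = -68883899096/9088335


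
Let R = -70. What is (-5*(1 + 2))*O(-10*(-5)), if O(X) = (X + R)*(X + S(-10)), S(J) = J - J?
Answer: 15000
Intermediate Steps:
S(J) = 0
O(X) = X*(-70 + X) (O(X) = (X - 70)*(X + 0) = (-70 + X)*X = X*(-70 + X))
(-5*(1 + 2))*O(-10*(-5)) = (-5*(1 + 2))*((-10*(-5))*(-70 - 10*(-5))) = (-5*3)*(50*(-70 + 50)) = -750*(-20) = -15*(-1000) = 15000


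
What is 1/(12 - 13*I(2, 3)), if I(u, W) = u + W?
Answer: -1/53 ≈ -0.018868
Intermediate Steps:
I(u, W) = W + u
1/(12 - 13*I(2, 3)) = 1/(12 - 13*(3 + 2)) = 1/(12 - 13*5) = 1/(12 - 65) = 1/(-53) = -1/53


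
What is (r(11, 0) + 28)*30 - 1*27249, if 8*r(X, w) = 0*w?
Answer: -26409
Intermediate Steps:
r(X, w) = 0 (r(X, w) = (0*w)/8 = (1/8)*0 = 0)
(r(11, 0) + 28)*30 - 1*27249 = (0 + 28)*30 - 1*27249 = 28*30 - 27249 = 840 - 27249 = -26409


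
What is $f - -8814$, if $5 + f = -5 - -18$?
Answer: $8822$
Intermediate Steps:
$f = 8$ ($f = -5 - -13 = -5 + \left(-5 + 18\right) = -5 + 13 = 8$)
$f - -8814 = 8 - -8814 = 8 + 8814 = 8822$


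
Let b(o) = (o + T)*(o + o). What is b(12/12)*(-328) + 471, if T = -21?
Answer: 13591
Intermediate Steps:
b(o) = 2*o*(-21 + o) (b(o) = (o - 21)*(o + o) = (-21 + o)*(2*o) = 2*o*(-21 + o))
b(12/12)*(-328) + 471 = (2*(12/12)*(-21 + 12/12))*(-328) + 471 = (2*(12*(1/12))*(-21 + 12*(1/12)))*(-328) + 471 = (2*1*(-21 + 1))*(-328) + 471 = (2*1*(-20))*(-328) + 471 = -40*(-328) + 471 = 13120 + 471 = 13591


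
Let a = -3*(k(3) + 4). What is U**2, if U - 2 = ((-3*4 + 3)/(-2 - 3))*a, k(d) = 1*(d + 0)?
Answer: 32041/25 ≈ 1281.6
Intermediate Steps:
k(d) = d (k(d) = 1*d = d)
a = -21 (a = -3*(3 + 4) = -3*7 = -21)
U = -179/5 (U = 2 + ((-3*4 + 3)/(-2 - 3))*(-21) = 2 + ((-12 + 3)/(-5))*(-21) = 2 - 9*(-1/5)*(-21) = 2 + (9/5)*(-21) = 2 - 189/5 = -179/5 ≈ -35.800)
U**2 = (-179/5)**2 = 32041/25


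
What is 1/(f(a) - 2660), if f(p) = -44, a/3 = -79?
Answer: -1/2704 ≈ -0.00036982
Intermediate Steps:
a = -237 (a = 3*(-79) = -237)
1/(f(a) - 2660) = 1/(-44 - 2660) = 1/(-2704) = -1/2704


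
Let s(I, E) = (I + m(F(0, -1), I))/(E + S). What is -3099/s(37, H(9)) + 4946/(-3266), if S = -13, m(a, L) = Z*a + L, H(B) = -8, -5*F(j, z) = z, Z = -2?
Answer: 23063477/26128 ≈ 882.71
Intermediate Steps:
F(j, z) = -z/5
m(a, L) = L - 2*a (m(a, L) = -2*a + L = L - 2*a)
s(I, E) = (-⅖ + 2*I)/(-13 + E) (s(I, E) = (I + (I - (-2)*(-1)/5))/(E - 13) = (I + (I - 2*⅕))/(-13 + E) = (I + (I - ⅖))/(-13 + E) = (I + (-⅖ + I))/(-13 + E) = (-⅖ + 2*I)/(-13 + E))
-3099/s(37, H(9)) + 4946/(-3266) = -3099*5*(-13 - 8)/(2*(-1 + 5*37)) + 4946/(-3266) = -3099*(-105/(2*(-1 + 185))) + 4946*(-1/3266) = -3099/((⅖)*(-1/21)*184) - 2473/1633 = -3099/(-368/105) - 2473/1633 = -3099*(-105/368) - 2473/1633 = 325395/368 - 2473/1633 = 23063477/26128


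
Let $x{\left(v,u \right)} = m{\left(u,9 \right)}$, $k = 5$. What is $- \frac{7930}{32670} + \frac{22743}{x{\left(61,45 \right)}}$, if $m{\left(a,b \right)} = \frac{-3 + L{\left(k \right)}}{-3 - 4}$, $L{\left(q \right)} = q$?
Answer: $- \frac{520111253}{6534} \approx -79601.0$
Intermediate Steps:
$m{\left(a,b \right)} = - \frac{2}{7}$ ($m{\left(a,b \right)} = \frac{-3 + 5}{-3 - 4} = \frac{2}{-7} = 2 \left(- \frac{1}{7}\right) = - \frac{2}{7}$)
$x{\left(v,u \right)} = - \frac{2}{7}$
$- \frac{7930}{32670} + \frac{22743}{x{\left(61,45 \right)}} = - \frac{7930}{32670} + \frac{22743}{- \frac{2}{7}} = \left(-7930\right) \frac{1}{32670} + 22743 \left(- \frac{7}{2}\right) = - \frac{793}{3267} - \frac{159201}{2} = - \frac{520111253}{6534}$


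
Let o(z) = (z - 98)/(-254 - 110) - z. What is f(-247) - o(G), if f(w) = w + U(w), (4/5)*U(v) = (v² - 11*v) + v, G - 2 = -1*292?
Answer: 28687089/364 ≈ 78811.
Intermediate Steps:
G = -290 (G = 2 - 1*292 = 2 - 292 = -290)
U(v) = -25*v/2 + 5*v²/4 (U(v) = 5*((v² - 11*v) + v)/4 = 5*(v² - 10*v)/4 = -25*v/2 + 5*v²/4)
f(w) = w + 5*w*(-10 + w)/4
o(z) = 7/26 - 365*z/364 (o(z) = (-98 + z)/(-364) - z = (-98 + z)*(-1/364) - z = (7/26 - z/364) - z = 7/26 - 365*z/364)
f(-247) - o(G) = (¼)*(-247)*(-46 + 5*(-247)) - (7/26 - 365/364*(-290)) = (¼)*(-247)*(-46 - 1235) - (7/26 + 52925/182) = (¼)*(-247)*(-1281) - 1*26487/91 = 316407/4 - 26487/91 = 28687089/364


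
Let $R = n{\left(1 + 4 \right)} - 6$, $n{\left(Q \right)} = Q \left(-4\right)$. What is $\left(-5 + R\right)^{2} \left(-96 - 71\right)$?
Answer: $-160487$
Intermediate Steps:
$n{\left(Q \right)} = - 4 Q$
$R = -26$ ($R = - 4 \left(1 + 4\right) - 6 = \left(-4\right) 5 - 6 = -20 - 6 = -26$)
$\left(-5 + R\right)^{2} \left(-96 - 71\right) = \left(-5 - 26\right)^{2} \left(-96 - 71\right) = \left(-31\right)^{2} \left(-167\right) = 961 \left(-167\right) = -160487$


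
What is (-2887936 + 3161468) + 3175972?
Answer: 3449504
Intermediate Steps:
(-2887936 + 3161468) + 3175972 = 273532 + 3175972 = 3449504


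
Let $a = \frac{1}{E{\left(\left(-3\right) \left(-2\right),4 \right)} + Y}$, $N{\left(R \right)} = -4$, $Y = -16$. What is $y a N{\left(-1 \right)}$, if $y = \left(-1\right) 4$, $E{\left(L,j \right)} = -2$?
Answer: $- \frac{8}{9} \approx -0.88889$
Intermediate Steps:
$a = - \frac{1}{18}$ ($a = \frac{1}{-2 - 16} = \frac{1}{-18} = - \frac{1}{18} \approx -0.055556$)
$y = -4$
$y a N{\left(-1 \right)} = \left(-4\right) \left(- \frac{1}{18}\right) \left(-4\right) = \frac{2}{9} \left(-4\right) = - \frac{8}{9}$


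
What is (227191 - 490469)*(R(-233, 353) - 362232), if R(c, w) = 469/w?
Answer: 33664680445706/353 ≈ 9.5367e+10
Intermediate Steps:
(227191 - 490469)*(R(-233, 353) - 362232) = (227191 - 490469)*(469/353 - 362232) = -263278*(469*(1/353) - 362232) = -263278*(469/353 - 362232) = -263278*(-127867427/353) = 33664680445706/353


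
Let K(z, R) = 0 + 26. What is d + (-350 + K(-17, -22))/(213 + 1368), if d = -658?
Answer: -346874/527 ≈ -658.21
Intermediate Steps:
K(z, R) = 26
d + (-350 + K(-17, -22))/(213 + 1368) = -658 + (-350 + 26)/(213 + 1368) = -658 - 324/1581 = -658 - 324*1/1581 = -658 - 108/527 = -346874/527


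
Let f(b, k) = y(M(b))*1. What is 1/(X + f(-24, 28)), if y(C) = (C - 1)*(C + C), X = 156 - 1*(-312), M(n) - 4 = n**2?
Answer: 1/672108 ≈ 1.4879e-6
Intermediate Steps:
M(n) = 4 + n**2
X = 468 (X = 156 + 312 = 468)
y(C) = 2*C*(-1 + C) (y(C) = (-1 + C)*(2*C) = 2*C*(-1 + C))
f(b, k) = 2*(3 + b**2)*(4 + b**2) (f(b, k) = (2*(4 + b**2)*(-1 + (4 + b**2)))*1 = (2*(4 + b**2)*(3 + b**2))*1 = (2*(3 + b**2)*(4 + b**2))*1 = 2*(3 + b**2)*(4 + b**2))
1/(X + f(-24, 28)) = 1/(468 + 2*(3 + (-24)**2)*(4 + (-24)**2)) = 1/(468 + 2*(3 + 576)*(4 + 576)) = 1/(468 + 2*579*580) = 1/(468 + 671640) = 1/672108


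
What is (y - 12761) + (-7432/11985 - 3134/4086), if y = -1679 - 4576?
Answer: -155215824917/8161785 ≈ -19017.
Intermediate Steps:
y = -6255
(y - 12761) + (-7432/11985 - 3134/4086) = (-6255 - 12761) + (-7432/11985 - 3134/4086) = -19016 + (-7432*1/11985 - 3134*1/4086) = -19016 + (-7432/11985 - 1567/2043) = -19016 - 11321357/8161785 = -155215824917/8161785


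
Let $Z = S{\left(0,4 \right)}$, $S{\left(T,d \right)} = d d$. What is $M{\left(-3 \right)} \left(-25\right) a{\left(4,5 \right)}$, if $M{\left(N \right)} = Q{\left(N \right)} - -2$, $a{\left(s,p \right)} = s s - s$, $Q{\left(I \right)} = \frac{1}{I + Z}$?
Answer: $- \frac{8100}{13} \approx -623.08$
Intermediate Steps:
$S{\left(T,d \right)} = d^{2}$
$Z = 16$ ($Z = 4^{2} = 16$)
$Q{\left(I \right)} = \frac{1}{16 + I}$ ($Q{\left(I \right)} = \frac{1}{I + 16} = \frac{1}{16 + I}$)
$a{\left(s,p \right)} = s^{2} - s$
$M{\left(N \right)} = 2 + \frac{1}{16 + N}$ ($M{\left(N \right)} = \frac{1}{16 + N} - -2 = \frac{1}{16 + N} + 2 = 2 + \frac{1}{16 + N}$)
$M{\left(-3 \right)} \left(-25\right) a{\left(4,5 \right)} = \frac{33 + 2 \left(-3\right)}{16 - 3} \left(-25\right) 4 \left(-1 + 4\right) = \frac{33 - 6}{13} \left(-25\right) 4 \cdot 3 = \frac{1}{13} \cdot 27 \left(-25\right) 12 = \frac{27}{13} \left(-25\right) 12 = \left(- \frac{675}{13}\right) 12 = - \frac{8100}{13}$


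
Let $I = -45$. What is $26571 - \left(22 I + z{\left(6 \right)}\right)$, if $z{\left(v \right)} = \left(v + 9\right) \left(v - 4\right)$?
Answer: $27531$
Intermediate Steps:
$z{\left(v \right)} = \left(-4 + v\right) \left(9 + v\right)$ ($z{\left(v \right)} = \left(9 + v\right) \left(-4 + v\right) = \left(-4 + v\right) \left(9 + v\right)$)
$26571 - \left(22 I + z{\left(6 \right)}\right) = 26571 - \left(22 \left(-45\right) + \left(-36 + 6^{2} + 5 \cdot 6\right)\right) = 26571 - \left(-990 + \left(-36 + 36 + 30\right)\right) = 26571 - \left(-990 + 30\right) = 26571 - -960 = 26571 + 960 = 27531$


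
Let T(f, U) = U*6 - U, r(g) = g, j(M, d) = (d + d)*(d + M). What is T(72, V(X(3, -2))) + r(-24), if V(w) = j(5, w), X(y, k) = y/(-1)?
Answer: -84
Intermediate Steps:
j(M, d) = 2*d*(M + d) (j(M, d) = (2*d)*(M + d) = 2*d*(M + d))
X(y, k) = -y (X(y, k) = y*(-1) = -y)
V(w) = 2*w*(5 + w)
T(f, U) = 5*U (T(f, U) = 6*U - U = 5*U)
T(72, V(X(3, -2))) + r(-24) = 5*(2*(-1*3)*(5 - 1*3)) - 24 = 5*(2*(-3)*(5 - 3)) - 24 = 5*(2*(-3)*2) - 24 = 5*(-12) - 24 = -60 - 24 = -84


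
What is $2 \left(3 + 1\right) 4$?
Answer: $32$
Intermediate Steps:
$2 \left(3 + 1\right) 4 = 2 \cdot 4 \cdot 4 = 2 \cdot 16 = 32$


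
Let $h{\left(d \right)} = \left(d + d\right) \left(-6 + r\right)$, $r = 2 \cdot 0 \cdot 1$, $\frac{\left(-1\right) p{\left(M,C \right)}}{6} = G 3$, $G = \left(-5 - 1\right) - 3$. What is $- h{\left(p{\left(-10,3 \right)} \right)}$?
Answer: $1944$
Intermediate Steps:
$G = -9$ ($G = -6 - 3 = -9$)
$p{\left(M,C \right)} = 162$ ($p{\left(M,C \right)} = - 6 \left(\left(-9\right) 3\right) = \left(-6\right) \left(-27\right) = 162$)
$r = 0$ ($r = 0 \cdot 1 = 0$)
$h{\left(d \right)} = - 12 d$ ($h{\left(d \right)} = \left(d + d\right) \left(-6 + 0\right) = 2 d \left(-6\right) = - 12 d$)
$- h{\left(p{\left(-10,3 \right)} \right)} = - \left(-12\right) 162 = \left(-1\right) \left(-1944\right) = 1944$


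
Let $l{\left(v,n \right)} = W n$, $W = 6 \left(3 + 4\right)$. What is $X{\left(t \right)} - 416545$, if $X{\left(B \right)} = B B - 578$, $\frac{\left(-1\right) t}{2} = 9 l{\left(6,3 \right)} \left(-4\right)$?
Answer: $81884061$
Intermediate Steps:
$W = 42$ ($W = 6 \cdot 7 = 42$)
$l{\left(v,n \right)} = 42 n$
$t = 9072$ ($t = - 2 \cdot 9 \cdot 42 \cdot 3 \left(-4\right) = - 2 \cdot 9 \cdot 126 \left(-4\right) = - 2 \cdot 1134 \left(-4\right) = \left(-2\right) \left(-4536\right) = 9072$)
$X{\left(B \right)} = -578 + B^{2}$ ($X{\left(B \right)} = B^{2} - 578 = -578 + B^{2}$)
$X{\left(t \right)} - 416545 = \left(-578 + 9072^{2}\right) - 416545 = \left(-578 + 82301184\right) - 416545 = 82300606 - 416545 = 81884061$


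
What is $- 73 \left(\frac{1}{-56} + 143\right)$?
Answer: $- \frac{584511}{56} \approx -10438.0$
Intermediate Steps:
$- 73 \left(\frac{1}{-56} + 143\right) = - 73 \left(- \frac{1}{56} + 143\right) = \left(-73\right) \frac{8007}{56} = - \frac{584511}{56}$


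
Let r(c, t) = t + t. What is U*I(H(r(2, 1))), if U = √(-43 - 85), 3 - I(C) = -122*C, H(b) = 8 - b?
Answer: 5880*I*√2 ≈ 8315.6*I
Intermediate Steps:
r(c, t) = 2*t
I(C) = 3 + 122*C (I(C) = 3 - (-122)*C = 3 + 122*C)
U = 8*I*√2 (U = √(-128) = 8*I*√2 ≈ 11.314*I)
U*I(H(r(2, 1))) = (8*I*√2)*(3 + 122*(8 - 2)) = (8*I*√2)*(3 + 122*6) = (8*I*√2)*(3 + 732) = (8*I*√2)*735 = 5880*I*√2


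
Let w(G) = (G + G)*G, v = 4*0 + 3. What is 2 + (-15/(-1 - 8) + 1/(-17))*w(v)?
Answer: 526/17 ≈ 30.941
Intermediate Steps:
v = 3 (v = 0 + 3 = 3)
w(G) = 2*G**2 (w(G) = (2*G)*G = 2*G**2)
2 + (-15/(-1 - 8) + 1/(-17))*w(v) = 2 + (-15/(-1 - 8) + 1/(-17))*(2*3**2) = 2 + (-15/(-9) + 1*(-1/17))*(2*9) = 2 + (-15*(-1/9) - 1/17)*18 = 2 + (5/3 - 1/17)*18 = 2 + (82/51)*18 = 2 + 492/17 = 526/17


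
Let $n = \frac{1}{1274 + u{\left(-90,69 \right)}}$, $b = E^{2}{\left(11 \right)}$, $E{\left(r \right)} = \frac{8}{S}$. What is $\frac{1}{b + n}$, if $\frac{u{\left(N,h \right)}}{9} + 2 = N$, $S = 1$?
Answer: $\frac{446}{28545} \approx 0.015624$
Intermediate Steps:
$u{\left(N,h \right)} = -18 + 9 N$
$E{\left(r \right)} = 8$ ($E{\left(r \right)} = \frac{8}{1} = 8 \cdot 1 = 8$)
$b = 64$ ($b = 8^{2} = 64$)
$n = \frac{1}{446}$ ($n = \frac{1}{1274 + \left(-18 + 9 \left(-90\right)\right)} = \frac{1}{1274 - 828} = \frac{1}{446} \approx 0.0022422$)
$\frac{1}{b + n} = \frac{1}{64 + \frac{1}{446}} = \frac{1}{\frac{28545}{446}} = \frac{446}{28545}$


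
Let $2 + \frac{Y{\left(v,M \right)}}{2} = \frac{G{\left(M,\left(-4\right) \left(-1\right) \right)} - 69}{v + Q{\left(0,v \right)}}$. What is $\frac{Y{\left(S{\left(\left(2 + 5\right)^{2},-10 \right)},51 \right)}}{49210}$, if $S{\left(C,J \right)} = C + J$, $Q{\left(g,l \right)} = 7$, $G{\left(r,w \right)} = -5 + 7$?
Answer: $- \frac{159}{1131830} \approx -0.00014048$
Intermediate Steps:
$G{\left(r,w \right)} = 2$
$Y{\left(v,M \right)} = -4 - \frac{134}{7 + v}$ ($Y{\left(v,M \right)} = -4 + 2 \frac{2 - 69}{v + 7} = -4 + 2 \left(- \frac{67}{7 + v}\right) = -4 - \frac{134}{7 + v}$)
$\frac{Y{\left(S{\left(\left(2 + 5\right)^{2},-10 \right)},51 \right)}}{49210} = \frac{2 \frac{1}{7 - \left(10 - \left(2 + 5\right)^{2}\right)} \left(-81 - 2 \left(\left(2 + 5\right)^{2} - 10\right)\right)}{49210} = \frac{2 \left(-81 - 2 \left(7^{2} - 10\right)\right)}{7 - \left(10 - 7^{2}\right)} \frac{1}{49210} = \frac{2 \left(-81 - 2 \left(49 - 10\right)\right)}{7 + \left(49 - 10\right)} \frac{1}{49210} = \frac{2 \left(-81 - 78\right)}{7 + 39} \cdot \frac{1}{49210} = \frac{2 \left(-81 - 78\right)}{46} \cdot \frac{1}{49210} = 2 \cdot \frac{1}{46} \left(-159\right) \frac{1}{49210} = \left(- \frac{159}{23}\right) \frac{1}{49210} = - \frac{159}{1131830}$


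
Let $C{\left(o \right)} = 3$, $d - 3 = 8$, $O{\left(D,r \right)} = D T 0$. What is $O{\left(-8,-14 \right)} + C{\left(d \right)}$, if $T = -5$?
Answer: $3$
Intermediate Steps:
$O{\left(D,r \right)} = 0$ ($O{\left(D,r \right)} = D \left(-5\right) 0 = - 5 D 0 = 0$)
$d = 11$ ($d = 3 + 8 = 11$)
$O{\left(-8,-14 \right)} + C{\left(d \right)} = 0 + 3 = 3$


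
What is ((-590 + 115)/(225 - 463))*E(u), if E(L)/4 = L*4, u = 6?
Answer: 22800/119 ≈ 191.60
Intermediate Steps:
E(L) = 16*L (E(L) = 4*(L*4) = 4*(4*L) = 16*L)
((-590 + 115)/(225 - 463))*E(u) = ((-590 + 115)/(225 - 463))*(16*6) = -475/(-238)*96 = -475*(-1/238)*96 = (475/238)*96 = 22800/119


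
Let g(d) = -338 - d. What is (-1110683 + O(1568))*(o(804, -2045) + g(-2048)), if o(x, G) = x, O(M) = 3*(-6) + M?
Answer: -2788360362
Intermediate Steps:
O(M) = -18 + M
(-1110683 + O(1568))*(o(804, -2045) + g(-2048)) = (-1110683 + (-18 + 1568))*(804 + (-338 - 1*(-2048))) = (-1110683 + 1550)*(804 + (-338 + 2048)) = -1109133*(804 + 1710) = -1109133*2514 = -2788360362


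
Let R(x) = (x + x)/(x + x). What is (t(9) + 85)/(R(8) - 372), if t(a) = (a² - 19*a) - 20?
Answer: 25/371 ≈ 0.067385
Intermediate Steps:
t(a) = -20 + a² - 19*a
R(x) = 1 (R(x) = (2*x)/((2*x)) = (2*x)*(1/(2*x)) = 1)
(t(9) + 85)/(R(8) - 372) = ((-20 + 9² - 19*9) + 85)/(1 - 372) = ((-20 + 81 - 171) + 85)/(-371) = (-110 + 85)*(-1/371) = -25*(-1/371) = 25/371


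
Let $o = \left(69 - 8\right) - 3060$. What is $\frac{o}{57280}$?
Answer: $- \frac{2999}{57280} \approx -0.052357$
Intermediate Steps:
$o = -2999$ ($o = 61 - 3060 = -2999$)
$\frac{o}{57280} = - \frac{2999}{57280}$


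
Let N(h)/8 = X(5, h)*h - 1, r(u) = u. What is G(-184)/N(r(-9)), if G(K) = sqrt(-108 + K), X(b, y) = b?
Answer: -I*sqrt(73)/184 ≈ -0.046435*I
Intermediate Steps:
N(h) = -8 + 40*h (N(h) = 8*(5*h - 1) = 8*(-1 + 5*h) = -8 + 40*h)
G(-184)/N(r(-9)) = sqrt(-108 - 184)/(-8 + 40*(-9)) = sqrt(-292)/(-8 - 360) = (2*I*sqrt(73))/(-368) = (2*I*sqrt(73))*(-1/368) = -I*sqrt(73)/184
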